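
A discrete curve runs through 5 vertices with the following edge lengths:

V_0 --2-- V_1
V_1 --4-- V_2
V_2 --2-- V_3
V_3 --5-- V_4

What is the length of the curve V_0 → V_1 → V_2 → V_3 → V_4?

Arc length = 2 + 4 + 2 + 5 = 13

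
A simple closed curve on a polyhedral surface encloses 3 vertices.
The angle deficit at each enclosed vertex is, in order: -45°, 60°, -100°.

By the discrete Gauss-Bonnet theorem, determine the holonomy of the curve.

Holonomy = total enclosed curvature = (-45°) + 60° + (-100°) = -85°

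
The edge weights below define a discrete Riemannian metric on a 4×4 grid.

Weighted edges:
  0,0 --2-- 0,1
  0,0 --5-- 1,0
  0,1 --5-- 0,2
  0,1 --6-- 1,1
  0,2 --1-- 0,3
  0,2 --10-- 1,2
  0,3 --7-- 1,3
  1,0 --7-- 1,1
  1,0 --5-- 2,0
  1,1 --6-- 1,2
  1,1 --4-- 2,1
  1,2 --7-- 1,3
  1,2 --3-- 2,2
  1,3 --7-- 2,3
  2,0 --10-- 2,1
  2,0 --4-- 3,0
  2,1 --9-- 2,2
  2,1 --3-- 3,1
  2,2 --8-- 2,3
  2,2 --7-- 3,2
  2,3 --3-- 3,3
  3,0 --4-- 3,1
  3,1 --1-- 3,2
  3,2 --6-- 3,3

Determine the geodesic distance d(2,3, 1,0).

Shortest path: 2,3 → 3,3 → 3,2 → 3,1 → 3,0 → 2,0 → 1,0, total weight = 23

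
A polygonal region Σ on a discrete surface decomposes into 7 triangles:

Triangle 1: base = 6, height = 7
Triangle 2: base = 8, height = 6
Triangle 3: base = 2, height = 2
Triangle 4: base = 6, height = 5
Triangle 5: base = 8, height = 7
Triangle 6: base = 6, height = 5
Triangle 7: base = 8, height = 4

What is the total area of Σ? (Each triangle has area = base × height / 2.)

(1/2)×6×7 + (1/2)×8×6 + (1/2)×2×2 + (1/2)×6×5 + (1/2)×8×7 + (1/2)×6×5 + (1/2)×8×4 = 121.0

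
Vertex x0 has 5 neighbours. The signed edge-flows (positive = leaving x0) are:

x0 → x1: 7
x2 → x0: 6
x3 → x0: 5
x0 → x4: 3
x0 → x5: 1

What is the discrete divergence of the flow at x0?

Divergence = sum of outgoing flows = 7 + (-6) + (-5) + 3 + 1 = 0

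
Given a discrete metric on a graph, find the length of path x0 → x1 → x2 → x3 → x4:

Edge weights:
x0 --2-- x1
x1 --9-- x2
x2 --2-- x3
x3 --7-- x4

Arc length = 2 + 9 + 2 + 7 = 20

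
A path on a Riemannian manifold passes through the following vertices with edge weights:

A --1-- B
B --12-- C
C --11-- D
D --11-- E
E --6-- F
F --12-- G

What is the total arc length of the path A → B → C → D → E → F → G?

Arc length = 1 + 12 + 11 + 11 + 6 + 12 = 53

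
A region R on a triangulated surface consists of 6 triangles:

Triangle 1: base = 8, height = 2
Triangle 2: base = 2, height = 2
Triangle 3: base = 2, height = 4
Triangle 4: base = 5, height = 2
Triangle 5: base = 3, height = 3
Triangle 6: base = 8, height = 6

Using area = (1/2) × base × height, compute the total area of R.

(1/2)×8×2 + (1/2)×2×2 + (1/2)×2×4 + (1/2)×5×2 + (1/2)×3×3 + (1/2)×8×6 = 47.5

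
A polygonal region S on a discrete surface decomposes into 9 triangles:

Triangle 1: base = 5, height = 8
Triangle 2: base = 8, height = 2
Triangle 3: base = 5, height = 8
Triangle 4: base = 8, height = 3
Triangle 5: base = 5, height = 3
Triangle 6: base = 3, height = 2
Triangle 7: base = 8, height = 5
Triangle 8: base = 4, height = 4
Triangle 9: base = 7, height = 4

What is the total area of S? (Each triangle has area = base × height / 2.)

(1/2)×5×8 + (1/2)×8×2 + (1/2)×5×8 + (1/2)×8×3 + (1/2)×5×3 + (1/2)×3×2 + (1/2)×8×5 + (1/2)×4×4 + (1/2)×7×4 = 112.5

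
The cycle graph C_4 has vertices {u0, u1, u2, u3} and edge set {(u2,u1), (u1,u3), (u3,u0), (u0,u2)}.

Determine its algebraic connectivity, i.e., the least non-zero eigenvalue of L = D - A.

The cycle graph C_n has Laplacian eigenvalues λ_k = 2 − 2cos(2πk/n), k = 0, 1, …, n−1. Here n = 4:
k=0: 2 − 2cos(0) = 0.0; k=1: 2 − 2cos(π/2) = 2.0; k=2: 2 − 2cos(π) = 4.0; k=3: 2 − 2cos(3π/2) = 2.0.
Laplacian eigenvalues: [0.0, 2.0, 2.0, 4.0]. Algebraic connectivity (smallest non-zero eigenvalue) = 2.0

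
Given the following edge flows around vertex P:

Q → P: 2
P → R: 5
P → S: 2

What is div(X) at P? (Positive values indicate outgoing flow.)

Divergence = sum of outgoing flows = (-2) + 5 + 2 = 5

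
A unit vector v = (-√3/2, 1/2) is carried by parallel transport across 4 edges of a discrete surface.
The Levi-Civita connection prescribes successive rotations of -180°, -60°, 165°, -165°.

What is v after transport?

Total rotation: (-180°) + (-60°) + 165° + (-165°) = -240° ≡ 120° (mod 360°). Final vector: (0, -1)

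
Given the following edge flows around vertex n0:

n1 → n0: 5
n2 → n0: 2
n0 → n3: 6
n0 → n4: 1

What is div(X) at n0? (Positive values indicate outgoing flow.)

Divergence = sum of outgoing flows = (-5) + (-2) + 6 + 1 = 0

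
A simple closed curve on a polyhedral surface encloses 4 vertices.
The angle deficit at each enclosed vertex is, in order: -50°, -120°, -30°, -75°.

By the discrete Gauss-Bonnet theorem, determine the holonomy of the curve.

Holonomy = total enclosed curvature = (-50°) + (-120°) + (-30°) + (-75°) = -275°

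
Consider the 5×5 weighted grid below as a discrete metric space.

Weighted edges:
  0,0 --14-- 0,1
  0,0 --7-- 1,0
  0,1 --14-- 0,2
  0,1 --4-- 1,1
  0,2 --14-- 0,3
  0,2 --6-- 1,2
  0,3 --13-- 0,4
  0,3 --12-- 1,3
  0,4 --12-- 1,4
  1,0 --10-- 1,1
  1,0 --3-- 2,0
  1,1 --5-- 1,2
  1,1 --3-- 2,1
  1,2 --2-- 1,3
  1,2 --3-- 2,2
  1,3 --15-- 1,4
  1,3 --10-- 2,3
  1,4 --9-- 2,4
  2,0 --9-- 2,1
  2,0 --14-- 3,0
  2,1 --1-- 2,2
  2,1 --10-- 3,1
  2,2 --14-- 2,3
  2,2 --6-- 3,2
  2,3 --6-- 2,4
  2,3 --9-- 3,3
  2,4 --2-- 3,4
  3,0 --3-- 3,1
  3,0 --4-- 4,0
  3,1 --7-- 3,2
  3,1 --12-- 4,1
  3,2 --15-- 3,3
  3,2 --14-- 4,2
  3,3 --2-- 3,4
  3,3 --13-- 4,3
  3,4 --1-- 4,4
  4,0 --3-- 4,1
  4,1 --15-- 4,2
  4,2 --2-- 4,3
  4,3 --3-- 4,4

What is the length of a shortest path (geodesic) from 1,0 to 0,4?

Shortest path: 1,0 → 1,1 → 1,2 → 1,3 → 0,3 → 0,4, total weight = 42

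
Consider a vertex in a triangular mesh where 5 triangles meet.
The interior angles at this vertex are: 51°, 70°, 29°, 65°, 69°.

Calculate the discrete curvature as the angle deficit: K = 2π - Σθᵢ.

Sum of angles = 284°. K = 360° - 284° = 76° = 19π/45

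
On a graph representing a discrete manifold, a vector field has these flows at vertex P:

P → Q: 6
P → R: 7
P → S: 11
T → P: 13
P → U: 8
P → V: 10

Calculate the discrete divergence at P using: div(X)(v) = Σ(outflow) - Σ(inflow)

Divergence = sum of outgoing flows = 6 + 7 + 11 + (-13) + 8 + 10 = 29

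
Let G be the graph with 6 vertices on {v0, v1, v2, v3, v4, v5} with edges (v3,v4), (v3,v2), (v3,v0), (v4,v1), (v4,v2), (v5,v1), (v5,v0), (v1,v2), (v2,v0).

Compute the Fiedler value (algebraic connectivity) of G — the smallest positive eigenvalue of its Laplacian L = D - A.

Degrees: deg(v0) = 3, deg(v1) = 3, deg(v2) = 4, deg(v3) = 3, deg(v4) = 3, deg(v5) = 2.
L = D − A with rows/columns ordered (v0, v1, v2, v3, v4, v5):
  [ 3,  0, -1, -1,  0, -1]
  [ 0,  3, -1,  0, -1, -1]
  [-1, -1,  4, -1, -1,  0]
  [-1,  0, -1,  3, -1,  0]
  [ 0, -1, -1, -1,  3,  0]
  [-1, -1,  0,  0,  0,  2]
Characteristic polynomial: det(λI − L) = λ(λ² − 7λ + 9)(λ² − 7λ + 11)(λ − 4).
Roots: λ = 0; (λ² − 7λ + 9) = 0 ⇒ λ = (7 ± √13)/2 ≈ 1.6972, 5.3028; (λ² − 7λ + 11) = 0 ⇒ λ = (7 ± √5)/2 ≈ 2.382, 4.618; (λ − 4) = 0 ⇒ λ = 4.
(Check: the roots sum (with multiplicity) to 18, matching trace L = Σdeg = 2·9 = 18.)
Laplacian eigenvalues: [0.0, 1.6972, 2.382, 4.0, 4.618, 5.3028]. Algebraic connectivity (smallest non-zero eigenvalue) = 1.6972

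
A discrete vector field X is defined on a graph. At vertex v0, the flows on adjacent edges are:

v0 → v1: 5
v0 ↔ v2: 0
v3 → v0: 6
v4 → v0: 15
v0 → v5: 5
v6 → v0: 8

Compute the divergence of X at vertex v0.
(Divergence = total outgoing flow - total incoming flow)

Divergence = sum of outgoing flows = 5 + 0 + (-6) + (-15) + 5 + (-8) = -19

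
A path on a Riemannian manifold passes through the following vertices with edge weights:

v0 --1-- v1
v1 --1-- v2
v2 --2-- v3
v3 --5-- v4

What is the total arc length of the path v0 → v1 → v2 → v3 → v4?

Arc length = 1 + 1 + 2 + 5 = 9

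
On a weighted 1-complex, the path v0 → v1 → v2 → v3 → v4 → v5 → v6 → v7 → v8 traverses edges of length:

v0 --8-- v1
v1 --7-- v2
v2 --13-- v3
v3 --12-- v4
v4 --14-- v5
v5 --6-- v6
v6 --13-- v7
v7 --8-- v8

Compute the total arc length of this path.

Arc length = 8 + 7 + 13 + 12 + 14 + 6 + 13 + 8 = 81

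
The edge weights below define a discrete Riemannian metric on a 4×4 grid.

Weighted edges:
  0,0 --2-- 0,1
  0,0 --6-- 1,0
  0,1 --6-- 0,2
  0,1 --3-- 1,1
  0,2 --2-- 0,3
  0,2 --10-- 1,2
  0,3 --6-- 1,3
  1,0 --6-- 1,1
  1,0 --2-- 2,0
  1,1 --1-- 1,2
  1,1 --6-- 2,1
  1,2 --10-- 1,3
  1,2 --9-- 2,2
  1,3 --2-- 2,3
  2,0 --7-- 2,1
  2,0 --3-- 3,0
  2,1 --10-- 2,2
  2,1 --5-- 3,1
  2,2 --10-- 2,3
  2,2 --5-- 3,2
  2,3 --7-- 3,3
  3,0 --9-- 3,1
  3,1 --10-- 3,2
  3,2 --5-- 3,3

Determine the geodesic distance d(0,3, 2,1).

Shortest path: 0,3 → 0,2 → 0,1 → 1,1 → 2,1, total weight = 17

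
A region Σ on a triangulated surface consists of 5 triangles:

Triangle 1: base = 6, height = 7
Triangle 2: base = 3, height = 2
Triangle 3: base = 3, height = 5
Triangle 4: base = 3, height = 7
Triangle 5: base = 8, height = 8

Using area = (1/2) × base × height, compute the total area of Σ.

(1/2)×6×7 + (1/2)×3×2 + (1/2)×3×5 + (1/2)×3×7 + (1/2)×8×8 = 74.0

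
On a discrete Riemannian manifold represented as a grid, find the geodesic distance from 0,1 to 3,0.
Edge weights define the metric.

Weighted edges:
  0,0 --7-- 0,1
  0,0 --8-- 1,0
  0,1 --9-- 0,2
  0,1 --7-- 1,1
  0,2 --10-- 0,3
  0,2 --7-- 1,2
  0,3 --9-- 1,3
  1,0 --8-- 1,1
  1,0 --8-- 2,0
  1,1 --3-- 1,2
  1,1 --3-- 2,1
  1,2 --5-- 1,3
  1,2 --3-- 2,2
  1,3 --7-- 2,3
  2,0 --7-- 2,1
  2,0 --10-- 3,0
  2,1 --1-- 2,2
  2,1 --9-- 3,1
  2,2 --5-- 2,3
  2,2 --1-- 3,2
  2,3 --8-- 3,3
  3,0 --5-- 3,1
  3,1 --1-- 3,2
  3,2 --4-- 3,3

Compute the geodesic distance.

Shortest path: 0,1 → 1,1 → 2,1 → 2,2 → 3,2 → 3,1 → 3,0, total weight = 18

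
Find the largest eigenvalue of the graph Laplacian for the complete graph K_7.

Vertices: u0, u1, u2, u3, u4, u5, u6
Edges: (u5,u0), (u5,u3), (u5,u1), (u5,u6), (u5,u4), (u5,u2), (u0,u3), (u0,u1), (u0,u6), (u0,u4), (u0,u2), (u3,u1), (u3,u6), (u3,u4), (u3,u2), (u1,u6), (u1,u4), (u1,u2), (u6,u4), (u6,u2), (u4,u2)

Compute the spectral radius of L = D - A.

For the complete graph K_n, L = nI − J (J = all-ones matrix). J has eigenvalues n (once, eigenvector 𝟙) and 0 (multiplicity n−1), so L has eigenvalues 0 (once) and n (multiplicity n−1). Here n = 7: eigenvalue 0 once and 7 with multiplicity 6.
Laplacian eigenvalues: [0.0, 7.0, 7.0, 7.0, 7.0, 7.0, 7.0]. Largest eigenvalue (spectral radius) = 7.0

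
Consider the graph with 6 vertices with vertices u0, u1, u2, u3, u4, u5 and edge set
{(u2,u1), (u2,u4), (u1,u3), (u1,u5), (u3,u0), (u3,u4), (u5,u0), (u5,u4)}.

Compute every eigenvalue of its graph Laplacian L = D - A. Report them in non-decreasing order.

Degrees: deg(u0) = 2, deg(u1) = 3, deg(u2) = 2, deg(u3) = 3, deg(u4) = 3, deg(u5) = 3.
L = D − A with rows/columns ordered (u0, u1, u2, u3, u4, u5):
  [ 2,  0,  0, -1,  0, -1]
  [ 0,  3, -1, -1,  0, -1]
  [ 0, -1,  2,  0, -1,  0]
  [-1, -1,  0,  3, -1,  0]
  [ 0,  0, -1, -1,  3, -1]
  [-1, -1,  0,  0, -1,  3]
Characteristic polynomial: det(λI − L) = λ(λ² − 7λ + 8)(λ − 3)³.
Roots: λ = 0; (λ² − 7λ + 8) = 0 ⇒ λ = (7 ± √17)/2 ≈ 1.4384, 5.5616; (λ − 3) = 0 ⇒ λ = 3 (multiplicity 3).
(Check: the roots sum (with multiplicity) to 16, matching trace L = Σdeg = 2·8 = 16.)
Laplacian eigenvalues (increasing order): [0.0, 1.4384, 3.0, 3.0, 3.0, 5.5616]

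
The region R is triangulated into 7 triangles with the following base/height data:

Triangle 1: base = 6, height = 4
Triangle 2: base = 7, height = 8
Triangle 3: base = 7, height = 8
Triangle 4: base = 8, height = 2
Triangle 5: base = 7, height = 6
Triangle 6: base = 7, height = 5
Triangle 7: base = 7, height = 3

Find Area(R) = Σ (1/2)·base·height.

(1/2)×6×4 + (1/2)×7×8 + (1/2)×7×8 + (1/2)×8×2 + (1/2)×7×6 + (1/2)×7×5 + (1/2)×7×3 = 125.0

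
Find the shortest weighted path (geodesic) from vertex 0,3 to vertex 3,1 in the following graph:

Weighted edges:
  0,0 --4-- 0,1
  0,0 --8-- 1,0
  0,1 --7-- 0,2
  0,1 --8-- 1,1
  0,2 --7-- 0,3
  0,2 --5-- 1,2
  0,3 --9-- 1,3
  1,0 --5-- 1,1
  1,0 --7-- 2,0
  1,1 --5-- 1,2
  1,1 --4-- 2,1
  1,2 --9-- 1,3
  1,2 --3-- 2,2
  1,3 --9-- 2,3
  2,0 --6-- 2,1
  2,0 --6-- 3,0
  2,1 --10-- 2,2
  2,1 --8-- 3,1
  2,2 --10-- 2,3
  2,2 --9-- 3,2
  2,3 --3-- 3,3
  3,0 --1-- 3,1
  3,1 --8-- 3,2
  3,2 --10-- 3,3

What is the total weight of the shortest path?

Shortest path: 0,3 → 0,2 → 1,2 → 1,1 → 2,1 → 3,1, total weight = 29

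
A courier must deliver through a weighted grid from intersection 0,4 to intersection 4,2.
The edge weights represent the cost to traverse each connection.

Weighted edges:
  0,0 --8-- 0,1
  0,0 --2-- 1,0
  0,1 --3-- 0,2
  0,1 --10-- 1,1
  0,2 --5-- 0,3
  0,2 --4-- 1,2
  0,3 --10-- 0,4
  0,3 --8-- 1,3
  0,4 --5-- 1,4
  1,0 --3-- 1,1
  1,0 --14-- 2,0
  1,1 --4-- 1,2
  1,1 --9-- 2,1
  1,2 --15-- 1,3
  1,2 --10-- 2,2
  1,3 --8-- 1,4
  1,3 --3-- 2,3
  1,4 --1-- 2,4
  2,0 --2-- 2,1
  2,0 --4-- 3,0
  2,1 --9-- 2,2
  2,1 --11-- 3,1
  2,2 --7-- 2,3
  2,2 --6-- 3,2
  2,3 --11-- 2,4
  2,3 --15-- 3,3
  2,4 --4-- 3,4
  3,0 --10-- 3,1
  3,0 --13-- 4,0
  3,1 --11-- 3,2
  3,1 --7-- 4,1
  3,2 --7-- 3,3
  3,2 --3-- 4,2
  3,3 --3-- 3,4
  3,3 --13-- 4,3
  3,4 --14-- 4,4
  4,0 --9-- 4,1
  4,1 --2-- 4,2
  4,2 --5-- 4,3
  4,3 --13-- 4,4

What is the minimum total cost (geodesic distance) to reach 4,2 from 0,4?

Shortest path: 0,4 → 1,4 → 2,4 → 3,4 → 3,3 → 3,2 → 4,2, total weight = 23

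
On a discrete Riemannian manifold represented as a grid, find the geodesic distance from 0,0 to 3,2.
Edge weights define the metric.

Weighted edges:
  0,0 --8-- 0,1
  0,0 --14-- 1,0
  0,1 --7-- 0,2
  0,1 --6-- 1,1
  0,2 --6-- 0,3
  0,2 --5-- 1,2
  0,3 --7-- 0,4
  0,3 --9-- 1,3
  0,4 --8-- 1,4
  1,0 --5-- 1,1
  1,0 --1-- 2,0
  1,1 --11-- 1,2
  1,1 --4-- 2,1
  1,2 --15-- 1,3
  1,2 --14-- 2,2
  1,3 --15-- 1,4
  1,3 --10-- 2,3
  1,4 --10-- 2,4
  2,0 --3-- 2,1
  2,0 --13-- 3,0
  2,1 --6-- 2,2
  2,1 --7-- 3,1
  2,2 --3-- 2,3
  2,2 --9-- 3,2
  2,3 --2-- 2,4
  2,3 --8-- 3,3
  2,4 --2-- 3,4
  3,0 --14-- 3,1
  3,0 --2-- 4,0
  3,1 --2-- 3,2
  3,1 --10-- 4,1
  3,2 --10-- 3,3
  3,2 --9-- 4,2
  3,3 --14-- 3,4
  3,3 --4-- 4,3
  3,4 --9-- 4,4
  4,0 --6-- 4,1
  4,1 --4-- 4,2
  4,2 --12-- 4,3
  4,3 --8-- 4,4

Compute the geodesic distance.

Shortest path: 0,0 → 0,1 → 1,1 → 2,1 → 3,1 → 3,2, total weight = 27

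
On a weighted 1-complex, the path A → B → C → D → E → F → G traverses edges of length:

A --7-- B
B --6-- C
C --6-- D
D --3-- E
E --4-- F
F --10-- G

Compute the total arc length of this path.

Arc length = 7 + 6 + 6 + 3 + 4 + 10 = 36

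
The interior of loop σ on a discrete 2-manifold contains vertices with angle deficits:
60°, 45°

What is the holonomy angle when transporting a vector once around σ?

Holonomy = total enclosed curvature = 60° + 45° = 105°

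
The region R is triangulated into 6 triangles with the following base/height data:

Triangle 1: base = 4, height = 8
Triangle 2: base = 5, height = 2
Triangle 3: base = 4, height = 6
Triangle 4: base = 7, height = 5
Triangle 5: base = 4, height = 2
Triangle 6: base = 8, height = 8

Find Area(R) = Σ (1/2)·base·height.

(1/2)×4×8 + (1/2)×5×2 + (1/2)×4×6 + (1/2)×7×5 + (1/2)×4×2 + (1/2)×8×8 = 86.5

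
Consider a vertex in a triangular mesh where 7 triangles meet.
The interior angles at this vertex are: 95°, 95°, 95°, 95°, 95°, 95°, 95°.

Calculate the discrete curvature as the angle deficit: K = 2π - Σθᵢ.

Sum of angles = 665°. K = 360° - 665° = -305° = -61π/36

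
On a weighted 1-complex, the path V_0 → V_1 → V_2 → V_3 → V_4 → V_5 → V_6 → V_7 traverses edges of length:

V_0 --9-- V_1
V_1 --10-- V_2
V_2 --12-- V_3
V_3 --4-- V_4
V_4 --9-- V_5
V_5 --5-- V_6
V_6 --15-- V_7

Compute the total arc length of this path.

Arc length = 9 + 10 + 12 + 4 + 9 + 5 + 15 = 64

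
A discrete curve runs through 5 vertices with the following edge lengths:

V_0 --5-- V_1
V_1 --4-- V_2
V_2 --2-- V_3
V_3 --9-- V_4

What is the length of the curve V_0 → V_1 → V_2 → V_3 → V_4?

Arc length = 5 + 4 + 2 + 9 = 20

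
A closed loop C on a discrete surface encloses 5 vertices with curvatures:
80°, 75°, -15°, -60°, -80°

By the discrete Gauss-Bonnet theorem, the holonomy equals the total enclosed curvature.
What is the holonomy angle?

Holonomy = total enclosed curvature = 80° + 75° + (-15°) + (-60°) + (-80°) = 0°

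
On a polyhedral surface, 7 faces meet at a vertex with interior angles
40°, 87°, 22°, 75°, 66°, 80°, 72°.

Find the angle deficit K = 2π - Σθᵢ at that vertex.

Sum of angles = 442°. K = 360° - 442° = -82° = -41π/90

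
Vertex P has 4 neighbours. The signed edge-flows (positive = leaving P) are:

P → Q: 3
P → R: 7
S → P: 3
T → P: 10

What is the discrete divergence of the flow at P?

Divergence = sum of outgoing flows = 3 + 7 + (-3) + (-10) = -3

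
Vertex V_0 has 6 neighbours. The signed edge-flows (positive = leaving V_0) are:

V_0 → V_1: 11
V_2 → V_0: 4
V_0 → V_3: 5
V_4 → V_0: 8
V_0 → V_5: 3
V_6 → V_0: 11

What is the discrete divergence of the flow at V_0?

Divergence = sum of outgoing flows = 11 + (-4) + 5 + (-8) + 3 + (-11) = -4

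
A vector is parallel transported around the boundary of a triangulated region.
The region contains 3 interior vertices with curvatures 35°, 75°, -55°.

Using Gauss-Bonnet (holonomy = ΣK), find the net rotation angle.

Holonomy = total enclosed curvature = 35° + 75° + (-55°) = 55°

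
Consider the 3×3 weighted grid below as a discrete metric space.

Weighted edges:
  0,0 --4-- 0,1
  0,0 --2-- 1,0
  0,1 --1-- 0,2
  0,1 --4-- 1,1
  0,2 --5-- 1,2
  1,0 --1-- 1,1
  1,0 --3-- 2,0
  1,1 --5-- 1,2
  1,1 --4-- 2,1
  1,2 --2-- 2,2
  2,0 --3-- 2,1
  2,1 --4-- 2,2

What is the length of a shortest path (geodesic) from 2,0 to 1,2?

Shortest path: 2,0 → 1,0 → 1,1 → 1,2, total weight = 9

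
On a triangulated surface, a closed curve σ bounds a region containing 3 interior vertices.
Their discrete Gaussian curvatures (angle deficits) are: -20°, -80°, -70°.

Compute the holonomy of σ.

Holonomy = total enclosed curvature = (-20°) + (-80°) + (-70°) = -170°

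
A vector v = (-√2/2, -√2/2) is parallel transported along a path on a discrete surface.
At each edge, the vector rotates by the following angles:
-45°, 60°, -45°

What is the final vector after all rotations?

Total rotation: (-45°) + 60° + (-45°) = -30°. Final vector: (-0.9659, -0.2588)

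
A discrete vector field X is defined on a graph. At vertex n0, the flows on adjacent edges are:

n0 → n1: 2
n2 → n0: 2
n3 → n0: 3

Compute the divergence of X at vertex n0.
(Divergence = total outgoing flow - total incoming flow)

Divergence = sum of outgoing flows = 2 + (-2) + (-3) = -3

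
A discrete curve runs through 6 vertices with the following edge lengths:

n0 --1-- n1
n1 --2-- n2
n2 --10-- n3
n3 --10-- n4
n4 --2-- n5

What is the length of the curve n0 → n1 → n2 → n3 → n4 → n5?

Arc length = 1 + 2 + 10 + 10 + 2 = 25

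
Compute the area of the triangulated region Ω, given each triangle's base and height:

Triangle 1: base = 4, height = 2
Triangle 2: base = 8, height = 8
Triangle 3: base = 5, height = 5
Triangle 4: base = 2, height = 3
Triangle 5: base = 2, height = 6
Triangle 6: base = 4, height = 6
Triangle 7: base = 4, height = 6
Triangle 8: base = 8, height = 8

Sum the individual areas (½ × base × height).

(1/2)×4×2 + (1/2)×8×8 + (1/2)×5×5 + (1/2)×2×3 + (1/2)×2×6 + (1/2)×4×6 + (1/2)×4×6 + (1/2)×8×8 = 113.5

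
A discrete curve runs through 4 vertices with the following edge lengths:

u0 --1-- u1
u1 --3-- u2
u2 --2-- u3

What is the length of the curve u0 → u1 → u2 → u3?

Arc length = 1 + 3 + 2 = 6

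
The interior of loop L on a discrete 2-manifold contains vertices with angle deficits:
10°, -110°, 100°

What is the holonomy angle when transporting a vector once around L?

Holonomy = total enclosed curvature = 10° + (-110°) + 100° = 0°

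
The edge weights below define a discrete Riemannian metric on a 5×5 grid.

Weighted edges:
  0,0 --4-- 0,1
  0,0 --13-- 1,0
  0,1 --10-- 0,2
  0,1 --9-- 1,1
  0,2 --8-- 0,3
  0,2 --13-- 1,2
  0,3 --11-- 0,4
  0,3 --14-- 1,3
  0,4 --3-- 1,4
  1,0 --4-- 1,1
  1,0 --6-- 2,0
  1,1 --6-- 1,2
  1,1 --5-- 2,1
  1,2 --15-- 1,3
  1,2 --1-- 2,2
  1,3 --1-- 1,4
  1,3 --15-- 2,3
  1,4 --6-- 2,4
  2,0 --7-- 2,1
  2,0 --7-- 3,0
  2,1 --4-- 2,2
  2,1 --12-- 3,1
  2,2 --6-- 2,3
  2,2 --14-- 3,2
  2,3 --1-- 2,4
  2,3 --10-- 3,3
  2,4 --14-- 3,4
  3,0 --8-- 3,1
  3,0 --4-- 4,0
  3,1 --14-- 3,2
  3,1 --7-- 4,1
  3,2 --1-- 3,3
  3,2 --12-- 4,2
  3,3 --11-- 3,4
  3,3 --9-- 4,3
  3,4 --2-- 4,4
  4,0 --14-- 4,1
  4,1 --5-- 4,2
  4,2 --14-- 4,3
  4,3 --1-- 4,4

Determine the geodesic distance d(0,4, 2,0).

Shortest path: 0,4 → 1,4 → 2,4 → 2,3 → 2,2 → 2,1 → 2,0, total weight = 27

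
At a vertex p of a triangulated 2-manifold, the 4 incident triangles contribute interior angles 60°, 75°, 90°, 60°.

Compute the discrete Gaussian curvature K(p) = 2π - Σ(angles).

Sum of angles = 285°. K = 360° - 285° = 75° = 5π/12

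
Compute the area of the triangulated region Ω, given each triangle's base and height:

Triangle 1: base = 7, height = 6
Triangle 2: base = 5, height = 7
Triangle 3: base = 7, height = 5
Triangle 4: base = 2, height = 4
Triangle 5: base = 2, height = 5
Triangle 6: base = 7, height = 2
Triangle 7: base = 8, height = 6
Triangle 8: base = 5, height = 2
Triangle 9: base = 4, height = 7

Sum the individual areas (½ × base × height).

(1/2)×7×6 + (1/2)×5×7 + (1/2)×7×5 + (1/2)×2×4 + (1/2)×2×5 + (1/2)×7×2 + (1/2)×8×6 + (1/2)×5×2 + (1/2)×4×7 = 115.0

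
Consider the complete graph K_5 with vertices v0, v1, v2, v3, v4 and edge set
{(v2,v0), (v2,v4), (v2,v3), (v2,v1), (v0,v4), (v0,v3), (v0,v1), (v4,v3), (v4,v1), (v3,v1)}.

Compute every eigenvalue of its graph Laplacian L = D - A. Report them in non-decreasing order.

For the complete graph K_n, L = nI − J (J = all-ones matrix). J has eigenvalues n (once, eigenvector 𝟙) and 0 (multiplicity n−1), so L has eigenvalues 0 (once) and n (multiplicity n−1). Here n = 5: eigenvalue 0 once and 5 with multiplicity 4.
Laplacian eigenvalues (increasing order): [0.0, 5.0, 5.0, 5.0, 5.0]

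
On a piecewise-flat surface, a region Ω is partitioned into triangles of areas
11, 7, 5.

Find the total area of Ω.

11 + 7 + 5 = 23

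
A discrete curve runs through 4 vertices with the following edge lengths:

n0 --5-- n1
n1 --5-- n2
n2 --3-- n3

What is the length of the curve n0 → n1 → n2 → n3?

Arc length = 5 + 5 + 3 = 13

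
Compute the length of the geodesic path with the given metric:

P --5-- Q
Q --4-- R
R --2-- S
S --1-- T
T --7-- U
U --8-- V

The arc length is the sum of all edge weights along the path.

Arc length = 5 + 4 + 2 + 1 + 7 + 8 = 27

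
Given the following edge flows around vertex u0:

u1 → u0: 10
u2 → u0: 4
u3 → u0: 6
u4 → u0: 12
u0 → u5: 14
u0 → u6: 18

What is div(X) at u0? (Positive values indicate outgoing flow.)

Divergence = sum of outgoing flows = (-10) + (-4) + (-6) + (-12) + 14 + 18 = 0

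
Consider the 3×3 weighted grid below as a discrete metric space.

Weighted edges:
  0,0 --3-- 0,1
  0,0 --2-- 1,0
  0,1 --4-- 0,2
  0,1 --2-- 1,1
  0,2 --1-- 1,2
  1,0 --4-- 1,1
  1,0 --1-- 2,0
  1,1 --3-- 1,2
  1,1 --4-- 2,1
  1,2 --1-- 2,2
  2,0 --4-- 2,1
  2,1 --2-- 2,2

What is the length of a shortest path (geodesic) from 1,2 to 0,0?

Shortest path: 1,2 → 0,2 → 0,1 → 0,0, total weight = 8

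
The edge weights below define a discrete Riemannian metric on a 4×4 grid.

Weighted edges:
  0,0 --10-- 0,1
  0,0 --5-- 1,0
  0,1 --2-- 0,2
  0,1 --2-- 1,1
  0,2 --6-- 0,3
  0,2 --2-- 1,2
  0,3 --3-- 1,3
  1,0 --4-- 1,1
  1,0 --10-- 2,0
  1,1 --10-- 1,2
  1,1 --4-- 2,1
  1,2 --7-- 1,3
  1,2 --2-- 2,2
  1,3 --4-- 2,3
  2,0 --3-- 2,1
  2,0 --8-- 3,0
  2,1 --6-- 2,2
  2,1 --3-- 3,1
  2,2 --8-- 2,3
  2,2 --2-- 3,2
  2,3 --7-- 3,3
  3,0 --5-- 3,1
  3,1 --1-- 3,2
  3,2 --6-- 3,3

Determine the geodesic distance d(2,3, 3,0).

Shortest path: 2,3 → 2,2 → 3,2 → 3,1 → 3,0, total weight = 16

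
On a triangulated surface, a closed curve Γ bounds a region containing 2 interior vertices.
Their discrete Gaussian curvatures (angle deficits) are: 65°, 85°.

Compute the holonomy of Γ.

Holonomy = total enclosed curvature = 65° + 85° = 150°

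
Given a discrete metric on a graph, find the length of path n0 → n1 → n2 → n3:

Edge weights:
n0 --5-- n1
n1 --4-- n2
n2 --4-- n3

Arc length = 5 + 4 + 4 = 13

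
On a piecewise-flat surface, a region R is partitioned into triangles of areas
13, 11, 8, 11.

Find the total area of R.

13 + 11 + 8 + 11 = 43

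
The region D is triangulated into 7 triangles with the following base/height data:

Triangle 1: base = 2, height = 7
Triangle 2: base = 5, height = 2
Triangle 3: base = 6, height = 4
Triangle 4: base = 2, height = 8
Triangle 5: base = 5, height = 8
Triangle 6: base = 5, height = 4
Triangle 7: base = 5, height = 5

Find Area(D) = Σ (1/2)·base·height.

(1/2)×2×7 + (1/2)×5×2 + (1/2)×6×4 + (1/2)×2×8 + (1/2)×5×8 + (1/2)×5×4 + (1/2)×5×5 = 74.5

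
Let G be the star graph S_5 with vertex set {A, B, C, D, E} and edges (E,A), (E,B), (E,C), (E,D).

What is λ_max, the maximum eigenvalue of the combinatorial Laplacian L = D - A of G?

The star S_5 is the complete bipartite graph K_{1,4} (one hub of degree 4, 4 leaves of degree 1). The Laplacian spectrum of K_{p,q} is 0, p (multiplicity q−1), q (multiplicity p−1), p+q. With p = 1, q = 4: 0 once, 1 with multiplicity 3, and 5 once. (Check: trace L = sum of degrees = 8 = 3·1 + 5.)
Laplacian eigenvalues: [0.0, 1.0, 1.0, 1.0, 5.0]. Largest eigenvalue (spectral radius) = 5.0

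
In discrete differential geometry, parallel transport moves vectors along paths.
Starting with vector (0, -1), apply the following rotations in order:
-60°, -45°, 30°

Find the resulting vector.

Total rotation: (-60°) + (-45°) + 30° = -75°. Final vector: (-0.9659, -0.2588)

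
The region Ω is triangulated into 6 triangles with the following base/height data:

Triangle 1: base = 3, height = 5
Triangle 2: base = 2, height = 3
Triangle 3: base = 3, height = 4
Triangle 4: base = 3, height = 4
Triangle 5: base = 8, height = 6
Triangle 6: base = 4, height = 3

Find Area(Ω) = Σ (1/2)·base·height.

(1/2)×3×5 + (1/2)×2×3 + (1/2)×3×4 + (1/2)×3×4 + (1/2)×8×6 + (1/2)×4×3 = 52.5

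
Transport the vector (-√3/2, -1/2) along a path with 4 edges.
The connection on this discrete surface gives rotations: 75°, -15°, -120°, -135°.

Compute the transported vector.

Total rotation: 75° + (-15°) + (-120°) + (-135°) = -195° ≡ 165° (mod 360°). Final vector: (0.9659, 0.2588)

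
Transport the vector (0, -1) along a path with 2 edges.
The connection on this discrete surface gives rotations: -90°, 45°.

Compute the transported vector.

Total rotation: (-90°) + 45° = -45°. Final vector: (-0.7071, -0.7071)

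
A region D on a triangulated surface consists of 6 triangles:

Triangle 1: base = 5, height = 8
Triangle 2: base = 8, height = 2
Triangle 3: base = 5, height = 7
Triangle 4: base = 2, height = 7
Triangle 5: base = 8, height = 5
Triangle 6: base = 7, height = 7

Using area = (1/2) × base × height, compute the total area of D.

(1/2)×5×8 + (1/2)×8×2 + (1/2)×5×7 + (1/2)×2×7 + (1/2)×8×5 + (1/2)×7×7 = 97.0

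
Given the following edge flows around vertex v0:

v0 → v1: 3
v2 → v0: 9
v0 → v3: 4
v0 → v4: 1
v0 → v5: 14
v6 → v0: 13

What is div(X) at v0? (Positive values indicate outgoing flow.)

Divergence = sum of outgoing flows = 3 + (-9) + 4 + 1 + 14 + (-13) = 0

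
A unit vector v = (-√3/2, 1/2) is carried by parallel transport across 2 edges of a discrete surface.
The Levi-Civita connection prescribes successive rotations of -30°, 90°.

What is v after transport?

Total rotation: (-30°) + 90° = 60°. Final vector: (-0.8660, -0.5000)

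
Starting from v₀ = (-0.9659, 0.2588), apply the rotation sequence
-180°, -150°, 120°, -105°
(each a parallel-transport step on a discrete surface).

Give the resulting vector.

Total rotation: (-180°) + (-150°) + 120° + (-105°) = -315° ≡ 45° (mod 360°). Final vector: (-0.8660, -0.5000)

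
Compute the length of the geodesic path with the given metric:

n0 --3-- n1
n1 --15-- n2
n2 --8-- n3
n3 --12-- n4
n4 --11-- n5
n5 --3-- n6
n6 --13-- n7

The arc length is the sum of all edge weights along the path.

Arc length = 3 + 15 + 8 + 12 + 11 + 3 + 13 = 65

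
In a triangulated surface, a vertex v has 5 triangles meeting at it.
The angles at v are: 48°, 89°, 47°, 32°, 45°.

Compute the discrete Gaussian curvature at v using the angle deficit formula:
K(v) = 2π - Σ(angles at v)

Sum of angles = 261°. K = 360° - 261° = 99° = 11π/20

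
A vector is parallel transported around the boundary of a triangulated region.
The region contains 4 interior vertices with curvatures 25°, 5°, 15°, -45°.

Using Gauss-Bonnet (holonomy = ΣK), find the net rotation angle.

Holonomy = total enclosed curvature = 25° + 5° + 15° + (-45°) = 0°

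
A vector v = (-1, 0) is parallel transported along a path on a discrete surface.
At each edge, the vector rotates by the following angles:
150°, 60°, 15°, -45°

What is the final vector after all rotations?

Total rotation: 150° + 60° + 15° + (-45°) = 180°. Final vector: (1, 0)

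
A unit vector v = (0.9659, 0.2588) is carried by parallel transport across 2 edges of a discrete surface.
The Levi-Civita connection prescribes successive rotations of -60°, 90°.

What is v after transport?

Total rotation: (-60°) + 90° = 30°. Final vector: (0.7071, 0.7071)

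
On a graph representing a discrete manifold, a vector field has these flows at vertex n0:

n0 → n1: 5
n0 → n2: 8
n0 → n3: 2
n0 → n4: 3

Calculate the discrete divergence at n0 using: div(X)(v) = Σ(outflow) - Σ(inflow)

Divergence = sum of outgoing flows = 5 + 8 + 2 + 3 = 18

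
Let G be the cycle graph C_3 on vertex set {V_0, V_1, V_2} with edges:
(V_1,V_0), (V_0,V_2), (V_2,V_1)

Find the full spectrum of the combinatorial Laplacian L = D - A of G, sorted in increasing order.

The cycle graph C_n has Laplacian eigenvalues λ_k = 2 − 2cos(2πk/n), k = 0, 1, …, n−1. Here n = 3:
k=0: 2 − 2cos(0) = 0.0; k=1: 2 − 2cos(2π/3) = 3.0; k=2: 2 − 2cos(4π/3) = 3.0.
Laplacian eigenvalues (increasing order): [0.0, 3.0, 3.0]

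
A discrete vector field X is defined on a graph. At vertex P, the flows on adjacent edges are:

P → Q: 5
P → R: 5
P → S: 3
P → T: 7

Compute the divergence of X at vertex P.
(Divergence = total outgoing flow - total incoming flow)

Divergence = sum of outgoing flows = 5 + 5 + 3 + 7 = 20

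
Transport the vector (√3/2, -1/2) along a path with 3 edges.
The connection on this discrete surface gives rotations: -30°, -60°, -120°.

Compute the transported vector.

Total rotation: (-30°) + (-60°) + (-120°) = -210° ≡ 150° (mod 360°). Final vector: (-0.5000, 0.8660)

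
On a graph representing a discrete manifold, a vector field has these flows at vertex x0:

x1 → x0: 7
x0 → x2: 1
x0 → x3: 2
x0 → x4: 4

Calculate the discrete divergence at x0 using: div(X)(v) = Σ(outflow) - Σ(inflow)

Divergence = sum of outgoing flows = (-7) + 1 + 2 + 4 = 0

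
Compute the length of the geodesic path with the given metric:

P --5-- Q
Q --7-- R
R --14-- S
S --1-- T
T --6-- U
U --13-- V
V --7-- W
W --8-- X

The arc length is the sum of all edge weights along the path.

Arc length = 5 + 7 + 14 + 1 + 6 + 13 + 7 + 8 = 61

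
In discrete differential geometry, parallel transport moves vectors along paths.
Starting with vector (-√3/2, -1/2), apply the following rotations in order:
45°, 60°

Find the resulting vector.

Total rotation: 45° + 60° = 105°. Final vector: (0.7071, -0.7071)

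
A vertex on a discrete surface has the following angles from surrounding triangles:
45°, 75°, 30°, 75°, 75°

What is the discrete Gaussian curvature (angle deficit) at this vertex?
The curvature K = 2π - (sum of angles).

Sum of angles = 300°. K = 360° - 300° = 60°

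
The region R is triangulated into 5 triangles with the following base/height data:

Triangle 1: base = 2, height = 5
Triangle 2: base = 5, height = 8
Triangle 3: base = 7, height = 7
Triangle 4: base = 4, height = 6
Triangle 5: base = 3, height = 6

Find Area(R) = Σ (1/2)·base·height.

(1/2)×2×5 + (1/2)×5×8 + (1/2)×7×7 + (1/2)×4×6 + (1/2)×3×6 = 70.5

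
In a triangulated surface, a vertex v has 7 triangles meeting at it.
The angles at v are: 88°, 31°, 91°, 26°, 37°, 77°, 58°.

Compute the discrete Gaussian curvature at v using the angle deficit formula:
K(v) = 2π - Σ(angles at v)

Sum of angles = 408°. K = 360° - 408° = -48° = -4π/15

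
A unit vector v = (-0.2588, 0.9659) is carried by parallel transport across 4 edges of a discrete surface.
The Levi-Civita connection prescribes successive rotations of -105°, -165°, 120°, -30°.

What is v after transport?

Total rotation: (-105°) + (-165°) + 120° + (-30°) = -180° ≡ 180° (mod 360°). Final vector: (0.2588, -0.9659)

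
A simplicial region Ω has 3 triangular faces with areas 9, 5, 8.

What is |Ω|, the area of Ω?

9 + 5 + 8 = 22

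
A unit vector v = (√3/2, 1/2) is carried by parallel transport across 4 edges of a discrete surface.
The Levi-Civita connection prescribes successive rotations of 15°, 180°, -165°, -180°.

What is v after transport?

Total rotation: 15° + 180° + (-165°) + (-180°) = -150°. Final vector: (-0.5000, -0.8660)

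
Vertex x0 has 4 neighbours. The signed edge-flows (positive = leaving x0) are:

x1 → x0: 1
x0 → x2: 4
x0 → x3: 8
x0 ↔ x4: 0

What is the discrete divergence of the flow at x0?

Divergence = sum of outgoing flows = (-1) + 4 + 8 + 0 = 11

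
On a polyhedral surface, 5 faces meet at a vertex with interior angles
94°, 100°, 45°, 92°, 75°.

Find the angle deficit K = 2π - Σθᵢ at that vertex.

Sum of angles = 406°. K = 360° - 406° = -46° = -23π/90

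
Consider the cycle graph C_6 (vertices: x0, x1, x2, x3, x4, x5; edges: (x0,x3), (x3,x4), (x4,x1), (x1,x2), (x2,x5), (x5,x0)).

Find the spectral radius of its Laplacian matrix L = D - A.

The cycle graph C_n has Laplacian eigenvalues λ_k = 2 − 2cos(2πk/n), k = 0, 1, …, n−1. Here n = 6:
k=0: 2 − 2cos(0) = 0.0; k=1: 2 − 2cos(π/3) = 1.0; k=2: 2 − 2cos(2π/3) = 3.0; k=3: 2 − 2cos(π) = 4.0; k=4: 2 − 2cos(4π/3) = 3.0; k=5: 2 − 2cos(5π/3) = 1.0.
Laplacian eigenvalues: [0.0, 1.0, 1.0, 3.0, 3.0, 4.0]. Largest eigenvalue (spectral radius) = 4.0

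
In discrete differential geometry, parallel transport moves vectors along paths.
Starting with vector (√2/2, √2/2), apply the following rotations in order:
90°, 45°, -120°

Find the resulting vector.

Total rotation: 90° + 45° + (-120°) = 15°. Final vector: (0.5000, 0.8660)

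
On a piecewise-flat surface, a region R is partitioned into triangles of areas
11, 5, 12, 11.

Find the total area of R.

11 + 5 + 12 + 11 = 39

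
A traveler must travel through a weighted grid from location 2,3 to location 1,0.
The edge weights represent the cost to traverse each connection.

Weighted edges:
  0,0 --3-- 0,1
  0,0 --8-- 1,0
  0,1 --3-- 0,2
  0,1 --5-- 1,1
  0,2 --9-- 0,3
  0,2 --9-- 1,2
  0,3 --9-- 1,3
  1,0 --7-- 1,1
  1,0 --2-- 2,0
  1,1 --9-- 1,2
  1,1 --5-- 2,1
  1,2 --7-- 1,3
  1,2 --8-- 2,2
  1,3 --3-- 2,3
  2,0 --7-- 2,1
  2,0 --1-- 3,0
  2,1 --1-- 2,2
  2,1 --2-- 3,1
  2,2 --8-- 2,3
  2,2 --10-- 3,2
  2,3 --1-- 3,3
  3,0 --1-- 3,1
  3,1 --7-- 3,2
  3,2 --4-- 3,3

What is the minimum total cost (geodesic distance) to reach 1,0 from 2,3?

Shortest path: 2,3 → 2,2 → 2,1 → 3,1 → 3,0 → 2,0 → 1,0, total weight = 15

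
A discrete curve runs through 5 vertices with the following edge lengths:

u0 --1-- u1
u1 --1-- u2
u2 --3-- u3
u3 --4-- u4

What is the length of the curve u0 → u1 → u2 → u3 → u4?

Arc length = 1 + 1 + 3 + 4 = 9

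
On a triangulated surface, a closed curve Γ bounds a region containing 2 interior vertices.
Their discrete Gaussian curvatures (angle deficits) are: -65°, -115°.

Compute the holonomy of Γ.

Holonomy = total enclosed curvature = (-65°) + (-115°) = -180°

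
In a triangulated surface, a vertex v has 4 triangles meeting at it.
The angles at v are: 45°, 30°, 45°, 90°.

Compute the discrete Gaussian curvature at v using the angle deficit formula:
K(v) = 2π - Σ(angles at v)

Sum of angles = 210°. K = 360° - 210° = 150° = 5π/6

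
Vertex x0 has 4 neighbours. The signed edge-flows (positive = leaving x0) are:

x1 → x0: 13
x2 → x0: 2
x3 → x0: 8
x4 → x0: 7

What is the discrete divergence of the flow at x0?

Divergence = sum of outgoing flows = (-13) + (-2) + (-8) + (-7) = -30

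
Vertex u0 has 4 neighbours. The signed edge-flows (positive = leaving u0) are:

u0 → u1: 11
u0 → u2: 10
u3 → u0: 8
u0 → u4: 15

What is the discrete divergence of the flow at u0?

Divergence = sum of outgoing flows = 11 + 10 + (-8) + 15 = 28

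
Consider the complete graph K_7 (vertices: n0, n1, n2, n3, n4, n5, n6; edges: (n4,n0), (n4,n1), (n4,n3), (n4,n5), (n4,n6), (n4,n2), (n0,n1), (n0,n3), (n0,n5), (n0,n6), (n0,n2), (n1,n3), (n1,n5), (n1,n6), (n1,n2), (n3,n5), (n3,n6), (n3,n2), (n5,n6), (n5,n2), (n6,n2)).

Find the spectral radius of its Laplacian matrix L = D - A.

For the complete graph K_n, L = nI − J (J = all-ones matrix). J has eigenvalues n (once, eigenvector 𝟙) and 0 (multiplicity n−1), so L has eigenvalues 0 (once) and n (multiplicity n−1). Here n = 7: eigenvalue 0 once and 7 with multiplicity 6.
Laplacian eigenvalues: [0.0, 7.0, 7.0, 7.0, 7.0, 7.0, 7.0]. Largest eigenvalue (spectral radius) = 7.0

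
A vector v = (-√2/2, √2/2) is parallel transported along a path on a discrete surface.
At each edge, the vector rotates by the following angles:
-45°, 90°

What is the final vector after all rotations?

Total rotation: (-45°) + 90° = 45°. Final vector: (-1, 0)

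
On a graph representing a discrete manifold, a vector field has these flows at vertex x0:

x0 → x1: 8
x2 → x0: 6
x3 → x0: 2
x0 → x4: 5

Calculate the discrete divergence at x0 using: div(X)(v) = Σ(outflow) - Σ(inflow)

Divergence = sum of outgoing flows = 8 + (-6) + (-2) + 5 = 5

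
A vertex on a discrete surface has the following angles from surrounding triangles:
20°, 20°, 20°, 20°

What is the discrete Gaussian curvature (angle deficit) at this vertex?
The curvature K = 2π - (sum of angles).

Sum of angles = 80°. K = 360° - 80° = 280°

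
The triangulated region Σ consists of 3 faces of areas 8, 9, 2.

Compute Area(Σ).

8 + 9 + 2 = 19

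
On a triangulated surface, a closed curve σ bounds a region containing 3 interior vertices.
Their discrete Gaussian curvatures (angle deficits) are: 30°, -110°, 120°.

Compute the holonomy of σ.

Holonomy = total enclosed curvature = 30° + (-110°) + 120° = 40°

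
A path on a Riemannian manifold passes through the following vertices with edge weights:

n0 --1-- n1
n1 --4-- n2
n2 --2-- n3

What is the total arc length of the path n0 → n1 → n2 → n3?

Arc length = 1 + 4 + 2 = 7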